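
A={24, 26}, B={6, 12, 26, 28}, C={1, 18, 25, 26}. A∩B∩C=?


A ∩ B = {26}
(A ∩ B) ∩ C = {26}

A ∩ B ∩ C = {26}


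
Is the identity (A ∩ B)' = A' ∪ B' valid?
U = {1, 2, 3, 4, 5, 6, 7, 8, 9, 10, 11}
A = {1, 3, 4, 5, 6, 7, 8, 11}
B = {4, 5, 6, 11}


LHS: A ∩ B = {4, 5, 6, 11}
(A ∩ B)' = U \ (A ∩ B) = {1, 2, 3, 7, 8, 9, 10}
A' = {2, 9, 10}, B' = {1, 2, 3, 7, 8, 9, 10}
Claimed RHS: A' ∪ B' = {1, 2, 3, 7, 8, 9, 10}
Identity is VALID: LHS = RHS = {1, 2, 3, 7, 8, 9, 10} ✓

Identity is valid. (A ∩ B)' = A' ∪ B' = {1, 2, 3, 7, 8, 9, 10}


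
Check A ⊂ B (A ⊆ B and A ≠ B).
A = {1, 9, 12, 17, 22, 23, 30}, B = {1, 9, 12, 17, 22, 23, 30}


A ⊂ B requires: A ⊆ B AND A ≠ B.
A ⊆ B? Yes
A = B? Yes
A = B, so A is not a PROPER subset.

No, A is not a proper subset of B


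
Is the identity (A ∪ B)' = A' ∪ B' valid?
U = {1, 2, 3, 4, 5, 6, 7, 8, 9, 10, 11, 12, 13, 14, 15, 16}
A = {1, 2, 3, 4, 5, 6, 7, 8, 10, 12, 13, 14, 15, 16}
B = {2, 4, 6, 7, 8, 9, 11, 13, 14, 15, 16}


LHS: A ∪ B = {1, 2, 3, 4, 5, 6, 7, 8, 9, 10, 11, 12, 13, 14, 15, 16}
(A ∪ B)' = U \ (A ∪ B) = ∅
A' = {9, 11}, B' = {1, 3, 5, 10, 12}
Claimed RHS: A' ∪ B' = {1, 3, 5, 9, 10, 11, 12}
Identity is INVALID: LHS = ∅ but the RHS claimed here equals {1, 3, 5, 9, 10, 11, 12}. The correct form is (A ∪ B)' = A' ∩ B'.

Identity is invalid: (A ∪ B)' = ∅ but A' ∪ B' = {1, 3, 5, 9, 10, 11, 12}. The correct De Morgan law is (A ∪ B)' = A' ∩ B'.


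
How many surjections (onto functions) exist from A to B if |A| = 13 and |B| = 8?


n = |A| = 13, k = |B| = 8. Surjections via inclusion-exclusion:
S(n,k) = Σ(-1)^i × C(k,i) × (k-i)^n, i=0 to k
i=0: (-1)^0×C(8,0)×8^13 = 549755813888
i=1: (-1)^1×C(8,1)×7^13 = -775112083256
i=2: (-1)^2×C(8,2)×6^13 = 365699432448
i=3: (-1)^3×C(8,3)×5^13 = -68359375000
i=4: (-1)^4×C(8,4)×4^13 = 4697620480
i=5: (-1)^5×C(8,5)×3^13 = -89282088
i=6: (-1)^6×C(8,6)×2^13 = 229376
i=7: (-1)^7×C(8,7)×1^13 = -8
i=8: (-1)^8×C(8,8)×0^13 = 0
Total = 76592355840

Number of surjections = 76592355840


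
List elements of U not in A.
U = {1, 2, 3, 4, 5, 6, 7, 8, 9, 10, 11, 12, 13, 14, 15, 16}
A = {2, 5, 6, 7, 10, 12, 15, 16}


Aᶜ = U \ A = elements in U but not in A
U = {1, 2, 3, 4, 5, 6, 7, 8, 9, 10, 11, 12, 13, 14, 15, 16}
A = {2, 5, 6, 7, 10, 12, 15, 16}
Aᶜ = {1, 3, 4, 8, 9, 11, 13, 14}

Aᶜ = {1, 3, 4, 8, 9, 11, 13, 14}


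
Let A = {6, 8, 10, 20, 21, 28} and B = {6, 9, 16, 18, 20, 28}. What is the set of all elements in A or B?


A ∪ B = all elements in A or B (or both)
A = {6, 8, 10, 20, 21, 28}
B = {6, 9, 16, 18, 20, 28}
A ∪ B = {6, 8, 9, 10, 16, 18, 20, 21, 28}

A ∪ B = {6, 8, 9, 10, 16, 18, 20, 21, 28}


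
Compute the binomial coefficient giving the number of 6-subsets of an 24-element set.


C(n,k) = n! / (k!(n-k)!)
C(24,6) = 24! / (6!18!)
= 134596

C(24,6) = 134596


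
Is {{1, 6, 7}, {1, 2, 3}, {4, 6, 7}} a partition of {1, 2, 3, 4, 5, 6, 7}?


A partition requires: (1) non-empty parts, (2) pairwise disjoint, (3) union = U
Parts: {1, 6, 7}, {1, 2, 3}, {4, 6, 7}
Union of parts: {1, 2, 3, 4, 6, 7}
U = {1, 2, 3, 4, 5, 6, 7}
All non-empty? True
Pairwise disjoint? False
Covers U? False

No, not a valid partition


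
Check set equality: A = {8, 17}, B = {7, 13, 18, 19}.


Two sets are equal iff they have exactly the same elements.
A = {8, 17}
B = {7, 13, 18, 19}
Differences: {7, 8, 13, 17, 18, 19}
A ≠ B

No, A ≠ B


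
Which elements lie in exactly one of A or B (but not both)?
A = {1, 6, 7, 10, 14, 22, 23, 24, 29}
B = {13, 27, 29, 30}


A △ B = (A \ B) ∪ (B \ A) = elements in exactly one of A or B
A \ B = {1, 6, 7, 10, 14, 22, 23, 24}
B \ A = {13, 27, 30}
A △ B = {1, 6, 7, 10, 13, 14, 22, 23, 24, 27, 30}

A △ B = {1, 6, 7, 10, 13, 14, 22, 23, 24, 27, 30}


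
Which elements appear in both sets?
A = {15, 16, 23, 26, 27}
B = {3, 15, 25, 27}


A ∩ B = elements in both A and B
A = {15, 16, 23, 26, 27}
B = {3, 15, 25, 27}
A ∩ B = {15, 27}

A ∩ B = {15, 27}


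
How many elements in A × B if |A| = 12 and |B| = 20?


|A × B| = |A| × |B|
= 12 × 20
= 240

|A × B| = 240


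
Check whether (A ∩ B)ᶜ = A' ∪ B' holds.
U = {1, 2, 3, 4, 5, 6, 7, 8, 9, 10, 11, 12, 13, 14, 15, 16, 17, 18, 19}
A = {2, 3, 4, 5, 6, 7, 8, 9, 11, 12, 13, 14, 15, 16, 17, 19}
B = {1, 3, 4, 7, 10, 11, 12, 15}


LHS: A ∩ B = {3, 4, 7, 11, 12, 15}
(A ∩ B)' = U \ (A ∩ B) = {1, 2, 5, 6, 8, 9, 10, 13, 14, 16, 17, 18, 19}
A' = {1, 10, 18}, B' = {2, 5, 6, 8, 9, 13, 14, 16, 17, 18, 19}
Claimed RHS: A' ∪ B' = {1, 2, 5, 6, 8, 9, 10, 13, 14, 16, 17, 18, 19}
Identity is VALID: LHS = RHS = {1, 2, 5, 6, 8, 9, 10, 13, 14, 16, 17, 18, 19} ✓

Identity is valid. (A ∩ B)' = A' ∪ B' = {1, 2, 5, 6, 8, 9, 10, 13, 14, 16, 17, 18, 19}


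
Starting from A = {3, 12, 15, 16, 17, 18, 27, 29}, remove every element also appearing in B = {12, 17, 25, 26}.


A \ B = elements in A but not in B
A = {3, 12, 15, 16, 17, 18, 27, 29}
B = {12, 17, 25, 26}
Remove from A any elements in B
A \ B = {3, 15, 16, 18, 27, 29}

A \ B = {3, 15, 16, 18, 27, 29}


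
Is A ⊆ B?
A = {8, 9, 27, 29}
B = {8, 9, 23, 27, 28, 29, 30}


A ⊆ B means every element of A is in B.
All elements of A are in B.
So A ⊆ B.

Yes, A ⊆ B


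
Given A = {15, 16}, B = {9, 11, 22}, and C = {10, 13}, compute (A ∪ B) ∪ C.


A ∪ B = {9, 11, 15, 16, 22}
(A ∪ B) ∪ C = {9, 10, 11, 13, 15, 16, 22}

A ∪ B ∪ C = {9, 10, 11, 13, 15, 16, 22}


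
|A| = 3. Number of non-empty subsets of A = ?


Total subsets = 2^n = 2^3 = 8
Non-empty subsets exclude the empty set: 2^n - 1
= 8 - 1
= 7

Number of non-empty subsets = 7


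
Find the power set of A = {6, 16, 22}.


|A| = 3, so |P(A)| = 2^3 = 8
Enumerate subsets by cardinality (0 to 3):
∅, {6}, {16}, {22}, {6, 16}, {6, 22}, {16, 22}, {6, 16, 22}

P(A) has 8 subsets: ∅, {6}, {16}, {22}, {6, 16}, {6, 22}, {16, 22}, {6, 16, 22}


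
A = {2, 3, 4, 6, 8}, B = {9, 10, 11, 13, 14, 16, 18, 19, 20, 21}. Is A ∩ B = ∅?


Disjoint means A ∩ B = ∅.
A ∩ B = ∅
A ∩ B = ∅, so A and B are disjoint.

Yes, A and B are disjoint


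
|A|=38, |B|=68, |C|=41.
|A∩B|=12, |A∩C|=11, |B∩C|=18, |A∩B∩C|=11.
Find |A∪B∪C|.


|A∪B∪C| = |A|+|B|+|C| - |A∩B|-|A∩C|-|B∩C| + |A∩B∩C|
= 38+68+41 - 12-11-18 + 11
= 147 - 41 + 11
= 117

|A ∪ B ∪ C| = 117


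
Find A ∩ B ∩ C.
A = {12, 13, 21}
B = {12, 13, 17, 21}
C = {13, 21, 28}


A ∩ B = {12, 13, 21}
(A ∩ B) ∩ C = {13, 21}

A ∩ B ∩ C = {13, 21}


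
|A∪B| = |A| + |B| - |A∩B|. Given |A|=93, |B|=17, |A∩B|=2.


|A ∪ B| = |A| + |B| - |A ∩ B|
= 93 + 17 - 2
= 108

|A ∪ B| = 108


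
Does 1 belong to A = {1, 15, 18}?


A = {1, 15, 18}
Checking if 1 is in A
1 is in A → True

1 ∈ A


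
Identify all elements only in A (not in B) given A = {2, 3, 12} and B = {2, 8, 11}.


A = {2, 3, 12}
B = {2, 8, 11}
Region: only in A (not in B)
Elements: {3, 12}

Elements only in A (not in B): {3, 12}


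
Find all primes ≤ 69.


Checking each candidate:
Condition: primes ≤ 69
Result = {2, 3, 5, 7, 11, 13, 17, 19, 23, 29, 31, 37, 41, 43, 47, 53, 59, 61, 67}

{2, 3, 5, 7, 11, 13, 17, 19, 23, 29, 31, 37, 41, 43, 47, 53, 59, 61, 67}


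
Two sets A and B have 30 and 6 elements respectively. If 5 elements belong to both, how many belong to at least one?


|A ∪ B| = |A| + |B| - |A ∩ B|
= 30 + 6 - 5
= 31

|A ∪ B| = 31


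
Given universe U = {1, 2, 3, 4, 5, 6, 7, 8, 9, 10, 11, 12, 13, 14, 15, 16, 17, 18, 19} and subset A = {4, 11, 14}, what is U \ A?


Aᶜ = U \ A = elements in U but not in A
U = {1, 2, 3, 4, 5, 6, 7, 8, 9, 10, 11, 12, 13, 14, 15, 16, 17, 18, 19}
A = {4, 11, 14}
Aᶜ = {1, 2, 3, 5, 6, 7, 8, 9, 10, 12, 13, 15, 16, 17, 18, 19}

Aᶜ = {1, 2, 3, 5, 6, 7, 8, 9, 10, 12, 13, 15, 16, 17, 18, 19}


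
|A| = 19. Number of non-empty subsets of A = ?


Total subsets = 2^n = 2^19 = 524288
Non-empty subsets exclude the empty set: 2^n - 1
= 524288 - 1
= 524287

Number of non-empty subsets = 524287


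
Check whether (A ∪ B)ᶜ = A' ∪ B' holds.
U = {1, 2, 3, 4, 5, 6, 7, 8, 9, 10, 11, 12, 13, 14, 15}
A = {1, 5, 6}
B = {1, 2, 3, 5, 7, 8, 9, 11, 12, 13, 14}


LHS: A ∪ B = {1, 2, 3, 5, 6, 7, 8, 9, 11, 12, 13, 14}
(A ∪ B)' = U \ (A ∪ B) = {4, 10, 15}
A' = {2, 3, 4, 7, 8, 9, 10, 11, 12, 13, 14, 15}, B' = {4, 6, 10, 15}
Claimed RHS: A' ∪ B' = {2, 3, 4, 6, 7, 8, 9, 10, 11, 12, 13, 14, 15}
Identity is INVALID: LHS = {4, 10, 15} but the RHS claimed here equals {2, 3, 4, 6, 7, 8, 9, 10, 11, 12, 13, 14, 15}. The correct form is (A ∪ B)' = A' ∩ B'.

Identity is invalid: (A ∪ B)' = {4, 10, 15} but A' ∪ B' = {2, 3, 4, 6, 7, 8, 9, 10, 11, 12, 13, 14, 15}. The correct De Morgan law is (A ∪ B)' = A' ∩ B'.


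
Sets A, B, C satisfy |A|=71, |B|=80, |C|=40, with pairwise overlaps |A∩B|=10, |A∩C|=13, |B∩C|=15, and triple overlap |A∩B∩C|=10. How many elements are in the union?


|A∪B∪C| = |A|+|B|+|C| - |A∩B|-|A∩C|-|B∩C| + |A∩B∩C|
= 71+80+40 - 10-13-15 + 10
= 191 - 38 + 10
= 163

|A ∪ B ∪ C| = 163


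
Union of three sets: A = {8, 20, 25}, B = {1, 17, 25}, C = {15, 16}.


A ∪ B = {1, 8, 17, 20, 25}
(A ∪ B) ∪ C = {1, 8, 15, 16, 17, 20, 25}

A ∪ B ∪ C = {1, 8, 15, 16, 17, 20, 25}


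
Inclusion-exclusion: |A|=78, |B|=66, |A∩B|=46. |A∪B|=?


|A ∪ B| = |A| + |B| - |A ∩ B|
= 78 + 66 - 46
= 98

|A ∪ B| = 98


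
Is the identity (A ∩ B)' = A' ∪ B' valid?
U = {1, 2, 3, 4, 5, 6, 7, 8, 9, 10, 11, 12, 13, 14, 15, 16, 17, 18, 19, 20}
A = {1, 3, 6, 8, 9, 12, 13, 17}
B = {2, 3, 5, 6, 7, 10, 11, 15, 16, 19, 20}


LHS: A ∩ B = {3, 6}
(A ∩ B)' = U \ (A ∩ B) = {1, 2, 4, 5, 7, 8, 9, 10, 11, 12, 13, 14, 15, 16, 17, 18, 19, 20}
A' = {2, 4, 5, 7, 10, 11, 14, 15, 16, 18, 19, 20}, B' = {1, 4, 8, 9, 12, 13, 14, 17, 18}
Claimed RHS: A' ∪ B' = {1, 2, 4, 5, 7, 8, 9, 10, 11, 12, 13, 14, 15, 16, 17, 18, 19, 20}
Identity is VALID: LHS = RHS = {1, 2, 4, 5, 7, 8, 9, 10, 11, 12, 13, 14, 15, 16, 17, 18, 19, 20} ✓

Identity is valid. (A ∩ B)' = A' ∪ B' = {1, 2, 4, 5, 7, 8, 9, 10, 11, 12, 13, 14, 15, 16, 17, 18, 19, 20}


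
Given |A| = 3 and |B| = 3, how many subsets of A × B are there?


A relation from A to B is any subset of A × B.
|A × B| = 3 × 3 = 9
# relations = 2^|A × B| = 2^9 = 512

Number of relations = 512


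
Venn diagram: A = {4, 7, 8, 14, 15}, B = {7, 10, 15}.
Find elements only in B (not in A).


A = {4, 7, 8, 14, 15}
B = {7, 10, 15}
Region: only in B (not in A)
Elements: {10}

Elements only in B (not in A): {10}


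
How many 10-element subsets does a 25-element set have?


C(n,k) = n! / (k!(n-k)!)
C(25,10) = 25! / (10!15!)
= 3268760

C(25,10) = 3268760


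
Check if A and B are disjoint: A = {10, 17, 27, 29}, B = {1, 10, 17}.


Disjoint means A ∩ B = ∅.
A ∩ B = {10, 17}
A ∩ B ≠ ∅, so A and B are NOT disjoint.

No, A and B are not disjoint (A ∩ B = {10, 17})


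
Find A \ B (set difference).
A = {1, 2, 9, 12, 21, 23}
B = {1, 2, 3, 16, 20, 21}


A \ B = elements in A but not in B
A = {1, 2, 9, 12, 21, 23}
B = {1, 2, 3, 16, 20, 21}
Remove from A any elements in B
A \ B = {9, 12, 23}

A \ B = {9, 12, 23}


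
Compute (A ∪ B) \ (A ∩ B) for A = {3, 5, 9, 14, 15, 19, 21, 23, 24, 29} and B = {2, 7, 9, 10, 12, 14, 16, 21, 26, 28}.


A △ B = (A \ B) ∪ (B \ A) = elements in exactly one of A or B
A \ B = {3, 5, 15, 19, 23, 24, 29}
B \ A = {2, 7, 10, 12, 16, 26, 28}
A △ B = {2, 3, 5, 7, 10, 12, 15, 16, 19, 23, 24, 26, 28, 29}

A △ B = {2, 3, 5, 7, 10, 12, 15, 16, 19, 23, 24, 26, 28, 29}


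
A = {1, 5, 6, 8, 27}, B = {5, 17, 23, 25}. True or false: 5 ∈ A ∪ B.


A = {1, 5, 6, 8, 27}, B = {5, 17, 23, 25}
A ∪ B = all elements in A or B
A ∪ B = {1, 5, 6, 8, 17, 23, 25, 27}
Checking if 5 ∈ A ∪ B
5 is in A ∪ B → True

5 ∈ A ∪ B


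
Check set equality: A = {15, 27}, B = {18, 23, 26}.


Two sets are equal iff they have exactly the same elements.
A = {15, 27}
B = {18, 23, 26}
Differences: {15, 18, 23, 26, 27}
A ≠ B

No, A ≠ B


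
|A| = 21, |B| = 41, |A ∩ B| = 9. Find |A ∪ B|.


|A ∪ B| = |A| + |B| - |A ∩ B|
= 21 + 41 - 9
= 53

|A ∪ B| = 53


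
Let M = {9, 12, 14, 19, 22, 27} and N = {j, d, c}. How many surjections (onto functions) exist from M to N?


n = |M| = 6, k = |N| = 3. Surjections via inclusion-exclusion:
S(n,k) = Σ(-1)^i × C(k,i) × (k-i)^n, i=0 to k
i=0: (-1)^0×C(3,0)×3^6 = 729
i=1: (-1)^1×C(3,1)×2^6 = -192
i=2: (-1)^2×C(3,2)×1^6 = 3
i=3: (-1)^3×C(3,3)×0^6 = 0
Total = 540

Number of surjections = 540


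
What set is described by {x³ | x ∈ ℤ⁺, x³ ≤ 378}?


Checking each candidate:
Condition: positive perfect cubes ≤ 378
Result = {1, 8, 27, 64, 125, 216, 343}

{1, 8, 27, 64, 125, 216, 343}


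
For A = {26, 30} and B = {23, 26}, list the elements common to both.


A ∩ B = elements in both A and B
A = {26, 30}
B = {23, 26}
A ∩ B = {26}

A ∩ B = {26}


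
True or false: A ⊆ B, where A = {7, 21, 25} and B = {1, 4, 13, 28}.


A ⊆ B means every element of A is in B.
Elements in A not in B: {7, 21, 25}
So A ⊄ B.

No, A ⊄ B


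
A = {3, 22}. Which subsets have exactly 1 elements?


|A| = 2, so A has C(2,1) = 2 subsets of size 1.
Enumerate by choosing 1 elements from A at a time:
{3}, {22}

1-element subsets (2 total): {3}, {22}


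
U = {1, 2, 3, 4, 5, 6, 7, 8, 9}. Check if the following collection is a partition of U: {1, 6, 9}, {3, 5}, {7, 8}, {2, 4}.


A partition requires: (1) non-empty parts, (2) pairwise disjoint, (3) union = U
Parts: {1, 6, 9}, {3, 5}, {7, 8}, {2, 4}
Union of parts: {1, 2, 3, 4, 5, 6, 7, 8, 9}
U = {1, 2, 3, 4, 5, 6, 7, 8, 9}
All non-empty? True
Pairwise disjoint? True
Covers U? True

Yes, valid partition


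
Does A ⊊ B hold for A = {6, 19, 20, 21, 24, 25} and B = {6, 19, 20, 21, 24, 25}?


A ⊂ B requires: A ⊆ B AND A ≠ B.
A ⊆ B? Yes
A = B? Yes
A = B, so A is not a PROPER subset.

No, A is not a proper subset of B


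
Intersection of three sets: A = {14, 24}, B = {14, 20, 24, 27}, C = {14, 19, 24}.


A ∩ B = {14, 24}
(A ∩ B) ∩ C = {14, 24}

A ∩ B ∩ C = {14, 24}


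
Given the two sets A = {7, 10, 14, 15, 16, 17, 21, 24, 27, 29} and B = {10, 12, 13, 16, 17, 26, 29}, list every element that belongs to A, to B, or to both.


A ∪ B = all elements in A or B (or both)
A = {7, 10, 14, 15, 16, 17, 21, 24, 27, 29}
B = {10, 12, 13, 16, 17, 26, 29}
A ∪ B = {7, 10, 12, 13, 14, 15, 16, 17, 21, 24, 26, 27, 29}

A ∪ B = {7, 10, 12, 13, 14, 15, 16, 17, 21, 24, 26, 27, 29}


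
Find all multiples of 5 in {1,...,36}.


Checking each candidate:
Condition: multiples of 5 in {1,...,36}
Result = {5, 10, 15, 20, 25, 30, 35}

{5, 10, 15, 20, 25, 30, 35}


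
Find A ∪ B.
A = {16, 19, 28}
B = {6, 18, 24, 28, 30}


A ∪ B = all elements in A or B (or both)
A = {16, 19, 28}
B = {6, 18, 24, 28, 30}
A ∪ B = {6, 16, 18, 19, 24, 28, 30}

A ∪ B = {6, 16, 18, 19, 24, 28, 30}


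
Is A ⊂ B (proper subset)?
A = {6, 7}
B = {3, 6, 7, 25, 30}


A ⊂ B requires: A ⊆ B AND A ≠ B.
A ⊆ B? Yes
A = B? No
A ⊂ B: Yes (A is a proper subset of B)

Yes, A ⊂ B


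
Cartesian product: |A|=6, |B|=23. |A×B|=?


|A × B| = |A| × |B|
= 6 × 23
= 138

|A × B| = 138


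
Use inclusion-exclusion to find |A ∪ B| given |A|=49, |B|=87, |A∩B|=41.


|A ∪ B| = |A| + |B| - |A ∩ B|
= 49 + 87 - 41
= 95

|A ∪ B| = 95


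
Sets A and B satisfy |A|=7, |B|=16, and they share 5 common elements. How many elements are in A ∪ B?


|A ∪ B| = |A| + |B| - |A ∩ B|
= 7 + 16 - 5
= 18

|A ∪ B| = 18


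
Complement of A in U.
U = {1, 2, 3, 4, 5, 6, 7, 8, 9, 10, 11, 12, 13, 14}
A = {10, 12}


Aᶜ = U \ A = elements in U but not in A
U = {1, 2, 3, 4, 5, 6, 7, 8, 9, 10, 11, 12, 13, 14}
A = {10, 12}
Aᶜ = {1, 2, 3, 4, 5, 6, 7, 8, 9, 11, 13, 14}

Aᶜ = {1, 2, 3, 4, 5, 6, 7, 8, 9, 11, 13, 14}


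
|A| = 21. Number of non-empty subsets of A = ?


Total subsets = 2^n = 2^21 = 2097152
Non-empty subsets exclude the empty set: 2^n - 1
= 2097152 - 1
= 2097151

Number of non-empty subsets = 2097151


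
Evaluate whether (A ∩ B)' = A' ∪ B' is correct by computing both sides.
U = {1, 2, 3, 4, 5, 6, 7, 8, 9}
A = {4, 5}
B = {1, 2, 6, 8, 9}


LHS: A ∩ B = ∅
(A ∩ B)' = U \ (A ∩ B) = {1, 2, 3, 4, 5, 6, 7, 8, 9}
A' = {1, 2, 3, 6, 7, 8, 9}, B' = {3, 4, 5, 7}
Claimed RHS: A' ∪ B' = {1, 2, 3, 4, 5, 6, 7, 8, 9}
Identity is VALID: LHS = RHS = {1, 2, 3, 4, 5, 6, 7, 8, 9} ✓

Identity is valid. (A ∩ B)' = A' ∪ B' = {1, 2, 3, 4, 5, 6, 7, 8, 9}


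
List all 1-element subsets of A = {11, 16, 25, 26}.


|A| = 4, so A has C(4,1) = 4 subsets of size 1.
Enumerate by choosing 1 elements from A at a time:
{11}, {16}, {25}, {26}

1-element subsets (4 total): {11}, {16}, {25}, {26}


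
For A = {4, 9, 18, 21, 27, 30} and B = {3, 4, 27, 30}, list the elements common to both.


A ∩ B = elements in both A and B
A = {4, 9, 18, 21, 27, 30}
B = {3, 4, 27, 30}
A ∩ B = {4, 27, 30}

A ∩ B = {4, 27, 30}


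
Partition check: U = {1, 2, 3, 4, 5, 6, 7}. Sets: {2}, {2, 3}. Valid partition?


A partition requires: (1) non-empty parts, (2) pairwise disjoint, (3) union = U
Parts: {2}, {2, 3}
Union of parts: {2, 3}
U = {1, 2, 3, 4, 5, 6, 7}
All non-empty? True
Pairwise disjoint? False
Covers U? False

No, not a valid partition


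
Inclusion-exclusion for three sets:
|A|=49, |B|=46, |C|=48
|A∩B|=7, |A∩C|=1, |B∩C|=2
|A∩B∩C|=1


|A∪B∪C| = |A|+|B|+|C| - |A∩B|-|A∩C|-|B∩C| + |A∩B∩C|
= 49+46+48 - 7-1-2 + 1
= 143 - 10 + 1
= 134

|A ∪ B ∪ C| = 134


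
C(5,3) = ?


C(n,k) = n! / (k!(n-k)!)
C(5,3) = 5! / (3!2!)
= 10

C(5,3) = 10


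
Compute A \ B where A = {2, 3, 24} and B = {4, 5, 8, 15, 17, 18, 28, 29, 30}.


A \ B = elements in A but not in B
A = {2, 3, 24}
B = {4, 5, 8, 15, 17, 18, 28, 29, 30}
Remove from A any elements in B
A \ B = {2, 3, 24}

A \ B = {2, 3, 24}


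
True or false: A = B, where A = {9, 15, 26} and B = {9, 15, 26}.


Two sets are equal iff they have exactly the same elements.
A = {9, 15, 26}
B = {9, 15, 26}
Same elements → A = B

Yes, A = B


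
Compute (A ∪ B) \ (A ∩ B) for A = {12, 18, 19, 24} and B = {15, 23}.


A △ B = (A \ B) ∪ (B \ A) = elements in exactly one of A or B
A \ B = {12, 18, 19, 24}
B \ A = {15, 23}
A △ B = {12, 15, 18, 19, 23, 24}

A △ B = {12, 15, 18, 19, 23, 24}


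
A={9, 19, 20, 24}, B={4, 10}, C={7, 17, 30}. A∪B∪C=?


A ∪ B = {4, 9, 10, 19, 20, 24}
(A ∪ B) ∪ C = {4, 7, 9, 10, 17, 19, 20, 24, 30}

A ∪ B ∪ C = {4, 7, 9, 10, 17, 19, 20, 24, 30}


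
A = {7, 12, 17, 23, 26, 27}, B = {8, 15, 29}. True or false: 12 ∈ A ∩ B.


A = {7, 12, 17, 23, 26, 27}, B = {8, 15, 29}
A ∩ B = elements in both A and B
A ∩ B = ∅
Checking if 12 ∈ A ∩ B
12 is not in A ∩ B → False

12 ∉ A ∩ B


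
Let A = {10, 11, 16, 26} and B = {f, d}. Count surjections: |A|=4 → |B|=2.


n = |A| = 4, k = |B| = 2. Surjections via inclusion-exclusion:
S(n,k) = Σ(-1)^i × C(k,i) × (k-i)^n, i=0 to k
i=0: (-1)^0×C(2,0)×2^4 = 16
i=1: (-1)^1×C(2,1)×1^4 = -2
i=2: (-1)^2×C(2,2)×0^4 = 0
Total = 14

Number of surjections = 14


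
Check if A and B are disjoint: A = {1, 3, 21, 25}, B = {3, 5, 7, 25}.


Disjoint means A ∩ B = ∅.
A ∩ B = {3, 25}
A ∩ B ≠ ∅, so A and B are NOT disjoint.

No, A and B are not disjoint (A ∩ B = {3, 25})


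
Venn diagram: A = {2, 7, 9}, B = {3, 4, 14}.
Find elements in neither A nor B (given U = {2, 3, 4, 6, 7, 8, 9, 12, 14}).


A = {2, 7, 9}
B = {3, 4, 14}
Region: in neither A nor B (given U = {2, 3, 4, 6, 7, 8, 9, 12, 14})
Elements: {6, 8, 12}

Elements in neither A nor B (given U = {2, 3, 4, 6, 7, 8, 9, 12, 14}): {6, 8, 12}


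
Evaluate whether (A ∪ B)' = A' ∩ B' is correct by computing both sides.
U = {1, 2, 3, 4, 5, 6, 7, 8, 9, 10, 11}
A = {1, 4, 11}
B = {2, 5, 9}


LHS: A ∪ B = {1, 2, 4, 5, 9, 11}
(A ∪ B)' = U \ (A ∪ B) = {3, 6, 7, 8, 10}
A' = {2, 3, 5, 6, 7, 8, 9, 10}, B' = {1, 3, 4, 6, 7, 8, 10, 11}
Claimed RHS: A' ∩ B' = {3, 6, 7, 8, 10}
Identity is VALID: LHS = RHS = {3, 6, 7, 8, 10} ✓

Identity is valid. (A ∪ B)' = A' ∩ B' = {3, 6, 7, 8, 10}


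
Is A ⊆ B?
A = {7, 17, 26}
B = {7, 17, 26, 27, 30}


A ⊆ B means every element of A is in B.
All elements of A are in B.
So A ⊆ B.

Yes, A ⊆ B


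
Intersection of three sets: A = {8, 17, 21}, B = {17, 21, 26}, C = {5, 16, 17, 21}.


A ∩ B = {17, 21}
(A ∩ B) ∩ C = {17, 21}

A ∩ B ∩ C = {17, 21}


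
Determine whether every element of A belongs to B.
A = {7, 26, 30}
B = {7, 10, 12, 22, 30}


A ⊆ B means every element of A is in B.
Elements in A not in B: {26}
So A ⊄ B.

No, A ⊄ B


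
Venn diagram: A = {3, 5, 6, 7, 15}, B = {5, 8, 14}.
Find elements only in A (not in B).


A = {3, 5, 6, 7, 15}
B = {5, 8, 14}
Region: only in A (not in B)
Elements: {3, 6, 7, 15}

Elements only in A (not in B): {3, 6, 7, 15}


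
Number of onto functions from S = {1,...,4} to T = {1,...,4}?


n = |S| = 4, k = |T| = 4. Surjections via inclusion-exclusion:
S(n,k) = Σ(-1)^i × C(k,i) × (k-i)^n, i=0 to k
i=0: (-1)^0×C(4,0)×4^4 = 256
i=1: (-1)^1×C(4,1)×3^4 = -324
i=2: (-1)^2×C(4,2)×2^4 = 96
i=3: (-1)^3×C(4,3)×1^4 = -4
i=4: (-1)^4×C(4,4)×0^4 = 0
Total = 24

Number of surjections = 24


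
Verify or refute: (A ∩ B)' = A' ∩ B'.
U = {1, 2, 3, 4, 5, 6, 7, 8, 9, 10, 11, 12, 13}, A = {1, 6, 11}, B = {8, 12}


LHS: A ∩ B = ∅
(A ∩ B)' = U \ (A ∩ B) = {1, 2, 3, 4, 5, 6, 7, 8, 9, 10, 11, 12, 13}
A' = {2, 3, 4, 5, 7, 8, 9, 10, 12, 13}, B' = {1, 2, 3, 4, 5, 6, 7, 9, 10, 11, 13}
Claimed RHS: A' ∩ B' = {2, 3, 4, 5, 7, 9, 10, 13}
Identity is INVALID: LHS = {1, 2, 3, 4, 5, 6, 7, 8, 9, 10, 11, 12, 13} but the RHS claimed here equals {2, 3, 4, 5, 7, 9, 10, 13}. The correct form is (A ∩ B)' = A' ∪ B'.

Identity is invalid: (A ∩ B)' = {1, 2, 3, 4, 5, 6, 7, 8, 9, 10, 11, 12, 13} but A' ∩ B' = {2, 3, 4, 5, 7, 9, 10, 13}. The correct De Morgan law is (A ∩ B)' = A' ∪ B'.


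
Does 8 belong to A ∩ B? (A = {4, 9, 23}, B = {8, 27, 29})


A = {4, 9, 23}, B = {8, 27, 29}
A ∩ B = elements in both A and B
A ∩ B = ∅
Checking if 8 ∈ A ∩ B
8 is not in A ∩ B → False

8 ∉ A ∩ B


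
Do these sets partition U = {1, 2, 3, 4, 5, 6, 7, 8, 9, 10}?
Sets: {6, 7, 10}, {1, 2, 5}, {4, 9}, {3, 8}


A partition requires: (1) non-empty parts, (2) pairwise disjoint, (3) union = U
Parts: {6, 7, 10}, {1, 2, 5}, {4, 9}, {3, 8}
Union of parts: {1, 2, 3, 4, 5, 6, 7, 8, 9, 10}
U = {1, 2, 3, 4, 5, 6, 7, 8, 9, 10}
All non-empty? True
Pairwise disjoint? True
Covers U? True

Yes, valid partition


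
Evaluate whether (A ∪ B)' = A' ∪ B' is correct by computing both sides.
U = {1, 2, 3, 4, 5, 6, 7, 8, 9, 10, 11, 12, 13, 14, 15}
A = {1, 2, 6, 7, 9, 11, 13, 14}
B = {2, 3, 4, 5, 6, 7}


LHS: A ∪ B = {1, 2, 3, 4, 5, 6, 7, 9, 11, 13, 14}
(A ∪ B)' = U \ (A ∪ B) = {8, 10, 12, 15}
A' = {3, 4, 5, 8, 10, 12, 15}, B' = {1, 8, 9, 10, 11, 12, 13, 14, 15}
Claimed RHS: A' ∪ B' = {1, 3, 4, 5, 8, 9, 10, 11, 12, 13, 14, 15}
Identity is INVALID: LHS = {8, 10, 12, 15} but the RHS claimed here equals {1, 3, 4, 5, 8, 9, 10, 11, 12, 13, 14, 15}. The correct form is (A ∪ B)' = A' ∩ B'.

Identity is invalid: (A ∪ B)' = {8, 10, 12, 15} but A' ∪ B' = {1, 3, 4, 5, 8, 9, 10, 11, 12, 13, 14, 15}. The correct De Morgan law is (A ∪ B)' = A' ∩ B'.


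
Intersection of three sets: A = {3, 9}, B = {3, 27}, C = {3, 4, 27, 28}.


A ∩ B = {3}
(A ∩ B) ∩ C = {3}

A ∩ B ∩ C = {3}


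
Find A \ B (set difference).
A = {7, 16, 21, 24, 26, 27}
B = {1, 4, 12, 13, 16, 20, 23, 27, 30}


A \ B = elements in A but not in B
A = {7, 16, 21, 24, 26, 27}
B = {1, 4, 12, 13, 16, 20, 23, 27, 30}
Remove from A any elements in B
A \ B = {7, 21, 24, 26}

A \ B = {7, 21, 24, 26}


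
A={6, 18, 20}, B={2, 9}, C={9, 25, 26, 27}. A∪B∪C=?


A ∪ B = {2, 6, 9, 18, 20}
(A ∪ B) ∪ C = {2, 6, 9, 18, 20, 25, 26, 27}

A ∪ B ∪ C = {2, 6, 9, 18, 20, 25, 26, 27}


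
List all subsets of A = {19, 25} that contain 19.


A subset of A contains 19 iff the remaining 1 elements form any subset of A \ {19}.
Count: 2^(n-1) = 2^1 = 2
Subsets containing 19: {19}, {19, 25}

Subsets containing 19 (2 total): {19}, {19, 25}


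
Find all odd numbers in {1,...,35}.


Checking each candidate:
Condition: odd numbers in {1,...,35}
Result = {1, 3, 5, 7, 9, 11, 13, 15, 17, 19, 21, 23, 25, 27, 29, 31, 33, 35}

{1, 3, 5, 7, 9, 11, 13, 15, 17, 19, 21, 23, 25, 27, 29, 31, 33, 35}


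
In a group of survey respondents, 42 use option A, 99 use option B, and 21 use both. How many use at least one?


|A ∪ B| = |A| + |B| - |A ∩ B|
= 42 + 99 - 21
= 120

|A ∪ B| = 120


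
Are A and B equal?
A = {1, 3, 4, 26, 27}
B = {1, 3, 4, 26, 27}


Two sets are equal iff they have exactly the same elements.
A = {1, 3, 4, 26, 27}
B = {1, 3, 4, 26, 27}
Same elements → A = B

Yes, A = B


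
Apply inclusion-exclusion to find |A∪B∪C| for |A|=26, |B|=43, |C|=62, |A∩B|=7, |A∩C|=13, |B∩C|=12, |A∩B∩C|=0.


|A∪B∪C| = |A|+|B|+|C| - |A∩B|-|A∩C|-|B∩C| + |A∩B∩C|
= 26+43+62 - 7-13-12 + 0
= 131 - 32 + 0
= 99

|A ∪ B ∪ C| = 99


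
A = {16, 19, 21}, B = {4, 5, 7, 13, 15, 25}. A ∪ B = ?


A ∪ B = all elements in A or B (or both)
A = {16, 19, 21}
B = {4, 5, 7, 13, 15, 25}
A ∪ B = {4, 5, 7, 13, 15, 16, 19, 21, 25}

A ∪ B = {4, 5, 7, 13, 15, 16, 19, 21, 25}


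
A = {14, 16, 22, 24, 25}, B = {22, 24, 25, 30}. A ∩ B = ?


A ∩ B = elements in both A and B
A = {14, 16, 22, 24, 25}
B = {22, 24, 25, 30}
A ∩ B = {22, 24, 25}

A ∩ B = {22, 24, 25}


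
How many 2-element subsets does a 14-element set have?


C(n,k) = n! / (k!(n-k)!)
C(14,2) = 14! / (2!12!)
= 91

C(14,2) = 91


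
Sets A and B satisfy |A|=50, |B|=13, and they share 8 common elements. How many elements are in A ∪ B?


|A ∪ B| = |A| + |B| - |A ∩ B|
= 50 + 13 - 8
= 55

|A ∪ B| = 55


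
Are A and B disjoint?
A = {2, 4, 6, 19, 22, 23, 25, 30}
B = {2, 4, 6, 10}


Disjoint means A ∩ B = ∅.
A ∩ B = {2, 4, 6}
A ∩ B ≠ ∅, so A and B are NOT disjoint.

No, A and B are not disjoint (A ∩ B = {2, 4, 6})


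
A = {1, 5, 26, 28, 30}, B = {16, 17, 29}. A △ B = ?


A △ B = (A \ B) ∪ (B \ A) = elements in exactly one of A or B
A \ B = {1, 5, 26, 28, 30}
B \ A = {16, 17, 29}
A △ B = {1, 5, 16, 17, 26, 28, 29, 30}

A △ B = {1, 5, 16, 17, 26, 28, 29, 30}


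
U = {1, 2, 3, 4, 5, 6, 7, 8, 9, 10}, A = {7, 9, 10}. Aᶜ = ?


Aᶜ = U \ A = elements in U but not in A
U = {1, 2, 3, 4, 5, 6, 7, 8, 9, 10}
A = {7, 9, 10}
Aᶜ = {1, 2, 3, 4, 5, 6, 8}

Aᶜ = {1, 2, 3, 4, 5, 6, 8}


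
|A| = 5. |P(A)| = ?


Number of subsets = 2^n
= 2^5
= 32

|P(A)| = 32


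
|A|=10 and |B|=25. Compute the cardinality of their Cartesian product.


|A × B| = |A| × |B|
= 10 × 25
= 250

|A × B| = 250


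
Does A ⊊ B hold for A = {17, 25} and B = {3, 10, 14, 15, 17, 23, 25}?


A ⊂ B requires: A ⊆ B AND A ≠ B.
A ⊆ B? Yes
A = B? No
A ⊂ B: Yes (A is a proper subset of B)

Yes, A ⊂ B


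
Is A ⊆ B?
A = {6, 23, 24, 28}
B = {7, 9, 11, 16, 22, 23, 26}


A ⊆ B means every element of A is in B.
Elements in A not in B: {6, 24, 28}
So A ⊄ B.

No, A ⊄ B


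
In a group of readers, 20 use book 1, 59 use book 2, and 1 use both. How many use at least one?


|A ∪ B| = |A| + |B| - |A ∩ B|
= 20 + 59 - 1
= 78

|A ∪ B| = 78


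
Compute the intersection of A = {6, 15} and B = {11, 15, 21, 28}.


A ∩ B = elements in both A and B
A = {6, 15}
B = {11, 15, 21, 28}
A ∩ B = {15}

A ∩ B = {15}


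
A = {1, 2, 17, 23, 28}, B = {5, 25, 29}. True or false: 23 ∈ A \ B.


A = {1, 2, 17, 23, 28}, B = {5, 25, 29}
A \ B = elements in A but not in B
A \ B = {1, 2, 17, 23, 28}
Checking if 23 ∈ A \ B
23 is in A \ B → True

23 ∈ A \ B


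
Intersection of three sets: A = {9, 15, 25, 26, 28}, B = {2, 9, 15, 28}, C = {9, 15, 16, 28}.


A ∩ B = {9, 15, 28}
(A ∩ B) ∩ C = {9, 15, 28}

A ∩ B ∩ C = {9, 15, 28}


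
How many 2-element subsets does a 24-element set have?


C(n,k) = n! / (k!(n-k)!)
C(24,2) = 24! / (2!22!)
= 276

C(24,2) = 276


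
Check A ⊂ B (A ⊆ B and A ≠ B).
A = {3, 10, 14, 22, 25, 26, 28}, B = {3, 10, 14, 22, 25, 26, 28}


A ⊂ B requires: A ⊆ B AND A ≠ B.
A ⊆ B? Yes
A = B? Yes
A = B, so A is not a PROPER subset.

No, A is not a proper subset of B


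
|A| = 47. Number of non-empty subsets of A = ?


Total subsets = 2^n = 2^47 = 140737488355328
Non-empty subsets exclude the empty set: 2^n - 1
= 140737488355328 - 1
= 140737488355327

Number of non-empty subsets = 140737488355327


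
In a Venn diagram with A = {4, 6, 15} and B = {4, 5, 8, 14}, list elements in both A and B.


A = {4, 6, 15}
B = {4, 5, 8, 14}
Region: in both A and B
Elements: {4}

Elements in both A and B: {4}


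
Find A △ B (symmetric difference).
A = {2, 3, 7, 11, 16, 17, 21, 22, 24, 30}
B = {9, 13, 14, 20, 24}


A △ B = (A \ B) ∪ (B \ A) = elements in exactly one of A or B
A \ B = {2, 3, 7, 11, 16, 17, 21, 22, 30}
B \ A = {9, 13, 14, 20}
A △ B = {2, 3, 7, 9, 11, 13, 14, 16, 17, 20, 21, 22, 30}

A △ B = {2, 3, 7, 9, 11, 13, 14, 16, 17, 20, 21, 22, 30}


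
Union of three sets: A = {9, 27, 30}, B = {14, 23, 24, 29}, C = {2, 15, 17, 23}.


A ∪ B = {9, 14, 23, 24, 27, 29, 30}
(A ∪ B) ∪ C = {2, 9, 14, 15, 17, 23, 24, 27, 29, 30}

A ∪ B ∪ C = {2, 9, 14, 15, 17, 23, 24, 27, 29, 30}


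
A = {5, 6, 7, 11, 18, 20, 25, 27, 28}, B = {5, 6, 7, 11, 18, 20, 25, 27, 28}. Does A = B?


Two sets are equal iff they have exactly the same elements.
A = {5, 6, 7, 11, 18, 20, 25, 27, 28}
B = {5, 6, 7, 11, 18, 20, 25, 27, 28}
Same elements → A = B

Yes, A = B


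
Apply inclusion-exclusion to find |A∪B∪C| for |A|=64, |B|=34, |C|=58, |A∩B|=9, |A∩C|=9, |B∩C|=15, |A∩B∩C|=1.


|A∪B∪C| = |A|+|B|+|C| - |A∩B|-|A∩C|-|B∩C| + |A∩B∩C|
= 64+34+58 - 9-9-15 + 1
= 156 - 33 + 1
= 124

|A ∪ B ∪ C| = 124


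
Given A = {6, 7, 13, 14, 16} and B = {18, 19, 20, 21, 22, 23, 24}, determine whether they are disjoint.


Disjoint means A ∩ B = ∅.
A ∩ B = ∅
A ∩ B = ∅, so A and B are disjoint.

Yes, A and B are disjoint


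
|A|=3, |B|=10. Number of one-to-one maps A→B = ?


An injection sends each of |A| = 3 inputs to a distinct output in B.
# injections = |B|·(|B|-1)·…·(|B|-|A|+1) = 10! / (10 - 3)!
= 10 × 9 × 8
= 720

Number of injections = 720


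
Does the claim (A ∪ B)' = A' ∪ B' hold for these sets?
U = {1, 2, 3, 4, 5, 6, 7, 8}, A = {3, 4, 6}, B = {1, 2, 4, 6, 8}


LHS: A ∪ B = {1, 2, 3, 4, 6, 8}
(A ∪ B)' = U \ (A ∪ B) = {5, 7}
A' = {1, 2, 5, 7, 8}, B' = {3, 5, 7}
Claimed RHS: A' ∪ B' = {1, 2, 3, 5, 7, 8}
Identity is INVALID: LHS = {5, 7} but the RHS claimed here equals {1, 2, 3, 5, 7, 8}. The correct form is (A ∪ B)' = A' ∩ B'.

Identity is invalid: (A ∪ B)' = {5, 7} but A' ∪ B' = {1, 2, 3, 5, 7, 8}. The correct De Morgan law is (A ∪ B)' = A' ∩ B'.


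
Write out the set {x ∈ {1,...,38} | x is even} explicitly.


Checking each candidate:
Condition: even numbers in {1,...,38}
Result = {2, 4, 6, 8, 10, 12, 14, 16, 18, 20, 22, 24, 26, 28, 30, 32, 34, 36, 38}

{2, 4, 6, 8, 10, 12, 14, 16, 18, 20, 22, 24, 26, 28, 30, 32, 34, 36, 38}


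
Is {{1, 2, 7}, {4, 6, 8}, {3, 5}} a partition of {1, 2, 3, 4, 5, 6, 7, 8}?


A partition requires: (1) non-empty parts, (2) pairwise disjoint, (3) union = U
Parts: {1, 2, 7}, {4, 6, 8}, {3, 5}
Union of parts: {1, 2, 3, 4, 5, 6, 7, 8}
U = {1, 2, 3, 4, 5, 6, 7, 8}
All non-empty? True
Pairwise disjoint? True
Covers U? True

Yes, valid partition


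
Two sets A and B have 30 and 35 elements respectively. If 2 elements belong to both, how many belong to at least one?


|A ∪ B| = |A| + |B| - |A ∩ B|
= 30 + 35 - 2
= 63

|A ∪ B| = 63


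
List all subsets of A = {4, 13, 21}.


|A| = 3, so |P(A)| = 2^3 = 8
Enumerate subsets by cardinality (0 to 3):
∅, {4}, {13}, {21}, {4, 13}, {4, 21}, {13, 21}, {4, 13, 21}

P(A) has 8 subsets: ∅, {4}, {13}, {21}, {4, 13}, {4, 21}, {13, 21}, {4, 13, 21}


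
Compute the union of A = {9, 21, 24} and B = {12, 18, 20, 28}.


A ∪ B = all elements in A or B (or both)
A = {9, 21, 24}
B = {12, 18, 20, 28}
A ∪ B = {9, 12, 18, 20, 21, 24, 28}

A ∪ B = {9, 12, 18, 20, 21, 24, 28}


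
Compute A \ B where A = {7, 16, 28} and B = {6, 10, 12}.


A \ B = elements in A but not in B
A = {7, 16, 28}
B = {6, 10, 12}
Remove from A any elements in B
A \ B = {7, 16, 28}

A \ B = {7, 16, 28}


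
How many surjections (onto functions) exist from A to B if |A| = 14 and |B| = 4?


n = |A| = 14, k = |B| = 4. Surjections via inclusion-exclusion:
S(n,k) = Σ(-1)^i × C(k,i) × (k-i)^n, i=0 to k
i=0: (-1)^0×C(4,0)×4^14 = 268435456
i=1: (-1)^1×C(4,1)×3^14 = -19131876
i=2: (-1)^2×C(4,2)×2^14 = 98304
i=3: (-1)^3×C(4,3)×1^14 = -4
i=4: (-1)^4×C(4,4)×0^14 = 0
Total = 249401880

Number of surjections = 249401880


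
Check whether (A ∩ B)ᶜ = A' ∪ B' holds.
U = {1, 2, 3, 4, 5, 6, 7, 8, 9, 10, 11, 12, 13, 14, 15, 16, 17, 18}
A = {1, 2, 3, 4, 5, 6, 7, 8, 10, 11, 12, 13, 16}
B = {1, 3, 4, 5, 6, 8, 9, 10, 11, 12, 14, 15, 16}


LHS: A ∩ B = {1, 3, 4, 5, 6, 8, 10, 11, 12, 16}
(A ∩ B)' = U \ (A ∩ B) = {2, 7, 9, 13, 14, 15, 17, 18}
A' = {9, 14, 15, 17, 18}, B' = {2, 7, 13, 17, 18}
Claimed RHS: A' ∪ B' = {2, 7, 9, 13, 14, 15, 17, 18}
Identity is VALID: LHS = RHS = {2, 7, 9, 13, 14, 15, 17, 18} ✓

Identity is valid. (A ∩ B)' = A' ∪ B' = {2, 7, 9, 13, 14, 15, 17, 18}


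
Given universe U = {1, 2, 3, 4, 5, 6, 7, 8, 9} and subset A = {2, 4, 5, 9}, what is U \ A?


Aᶜ = U \ A = elements in U but not in A
U = {1, 2, 3, 4, 5, 6, 7, 8, 9}
A = {2, 4, 5, 9}
Aᶜ = {1, 3, 6, 7, 8}

Aᶜ = {1, 3, 6, 7, 8}


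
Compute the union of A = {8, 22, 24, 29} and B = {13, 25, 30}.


A ∪ B = all elements in A or B (or both)
A = {8, 22, 24, 29}
B = {13, 25, 30}
A ∪ B = {8, 13, 22, 24, 25, 29, 30}

A ∪ B = {8, 13, 22, 24, 25, 29, 30}


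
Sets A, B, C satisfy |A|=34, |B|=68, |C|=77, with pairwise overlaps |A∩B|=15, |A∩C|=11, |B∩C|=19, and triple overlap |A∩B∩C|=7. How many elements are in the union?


|A∪B∪C| = |A|+|B|+|C| - |A∩B|-|A∩C|-|B∩C| + |A∩B∩C|
= 34+68+77 - 15-11-19 + 7
= 179 - 45 + 7
= 141

|A ∪ B ∪ C| = 141


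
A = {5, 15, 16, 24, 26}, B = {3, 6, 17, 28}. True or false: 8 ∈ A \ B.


A = {5, 15, 16, 24, 26}, B = {3, 6, 17, 28}
A \ B = elements in A but not in B
A \ B = {5, 15, 16, 24, 26}
Checking if 8 ∈ A \ B
8 is not in A \ B → False

8 ∉ A \ B


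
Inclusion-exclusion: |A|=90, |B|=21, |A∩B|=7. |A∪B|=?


|A ∪ B| = |A| + |B| - |A ∩ B|
= 90 + 21 - 7
= 104

|A ∪ B| = 104


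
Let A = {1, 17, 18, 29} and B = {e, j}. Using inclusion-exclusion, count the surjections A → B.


n = |A| = 4, k = |B| = 2. Surjections via inclusion-exclusion:
S(n,k) = Σ(-1)^i × C(k,i) × (k-i)^n, i=0 to k
i=0: (-1)^0×C(2,0)×2^4 = 16
i=1: (-1)^1×C(2,1)×1^4 = -2
i=2: (-1)^2×C(2,2)×0^4 = 0
Total = 14

Number of surjections = 14


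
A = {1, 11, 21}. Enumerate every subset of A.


|A| = 3, so |P(A)| = 2^3 = 8
Enumerate subsets by cardinality (0 to 3):
∅, {1}, {11}, {21}, {1, 11}, {1, 21}, {11, 21}, {1, 11, 21}

P(A) has 8 subsets: ∅, {1}, {11}, {21}, {1, 11}, {1, 21}, {11, 21}, {1, 11, 21}


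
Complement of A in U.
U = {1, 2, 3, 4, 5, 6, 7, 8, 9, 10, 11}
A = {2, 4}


Aᶜ = U \ A = elements in U but not in A
U = {1, 2, 3, 4, 5, 6, 7, 8, 9, 10, 11}
A = {2, 4}
Aᶜ = {1, 3, 5, 6, 7, 8, 9, 10, 11}

Aᶜ = {1, 3, 5, 6, 7, 8, 9, 10, 11}


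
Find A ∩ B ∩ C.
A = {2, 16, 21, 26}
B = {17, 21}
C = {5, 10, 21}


A ∩ B = {21}
(A ∩ B) ∩ C = {21}

A ∩ B ∩ C = {21}


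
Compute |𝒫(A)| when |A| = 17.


Number of subsets = 2^n
= 2^17
= 131072

|P(A)| = 131072


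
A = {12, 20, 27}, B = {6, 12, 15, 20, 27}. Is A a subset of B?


A ⊆ B means every element of A is in B.
All elements of A are in B.
So A ⊆ B.

Yes, A ⊆ B


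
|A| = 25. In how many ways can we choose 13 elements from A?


C(n,k) = n! / (k!(n-k)!)
C(25,13) = 25! / (13!12!)
= 5200300

C(25,13) = 5200300


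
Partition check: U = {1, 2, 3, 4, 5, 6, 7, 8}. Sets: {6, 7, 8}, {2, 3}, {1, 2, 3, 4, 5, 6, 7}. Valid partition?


A partition requires: (1) non-empty parts, (2) pairwise disjoint, (3) union = U
Parts: {6, 7, 8}, {2, 3}, {1, 2, 3, 4, 5, 6, 7}
Union of parts: {1, 2, 3, 4, 5, 6, 7, 8}
U = {1, 2, 3, 4, 5, 6, 7, 8}
All non-empty? True
Pairwise disjoint? False
Covers U? True

No, not a valid partition


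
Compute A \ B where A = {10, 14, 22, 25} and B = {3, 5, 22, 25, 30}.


A \ B = elements in A but not in B
A = {10, 14, 22, 25}
B = {3, 5, 22, 25, 30}
Remove from A any elements in B
A \ B = {10, 14}

A \ B = {10, 14}


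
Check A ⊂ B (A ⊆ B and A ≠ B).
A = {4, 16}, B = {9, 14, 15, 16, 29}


A ⊂ B requires: A ⊆ B AND A ≠ B.
A ⊆ B? No
A ⊄ B, so A is not a proper subset.

No, A is not a proper subset of B


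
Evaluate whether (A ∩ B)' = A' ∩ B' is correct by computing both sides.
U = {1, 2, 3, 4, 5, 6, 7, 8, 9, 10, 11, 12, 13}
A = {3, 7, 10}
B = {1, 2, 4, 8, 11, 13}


LHS: A ∩ B = ∅
(A ∩ B)' = U \ (A ∩ B) = {1, 2, 3, 4, 5, 6, 7, 8, 9, 10, 11, 12, 13}
A' = {1, 2, 4, 5, 6, 8, 9, 11, 12, 13}, B' = {3, 5, 6, 7, 9, 10, 12}
Claimed RHS: A' ∩ B' = {5, 6, 9, 12}
Identity is INVALID: LHS = {1, 2, 3, 4, 5, 6, 7, 8, 9, 10, 11, 12, 13} but the RHS claimed here equals {5, 6, 9, 12}. The correct form is (A ∩ B)' = A' ∪ B'.

Identity is invalid: (A ∩ B)' = {1, 2, 3, 4, 5, 6, 7, 8, 9, 10, 11, 12, 13} but A' ∩ B' = {5, 6, 9, 12}. The correct De Morgan law is (A ∩ B)' = A' ∪ B'.


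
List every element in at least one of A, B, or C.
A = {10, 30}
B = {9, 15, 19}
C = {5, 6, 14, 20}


A ∪ B = {9, 10, 15, 19, 30}
(A ∪ B) ∪ C = {5, 6, 9, 10, 14, 15, 19, 20, 30}

A ∪ B ∪ C = {5, 6, 9, 10, 14, 15, 19, 20, 30}


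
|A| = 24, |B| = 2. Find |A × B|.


|A × B| = |A| × |B|
= 24 × 2
= 48

|A × B| = 48


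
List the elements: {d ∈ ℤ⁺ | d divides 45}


Checking each candidate:
Condition: positive divisors of 45
Result = {1, 3, 5, 9, 15, 45}

{1, 3, 5, 9, 15, 45}


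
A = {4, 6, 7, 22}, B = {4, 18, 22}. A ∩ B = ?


A ∩ B = elements in both A and B
A = {4, 6, 7, 22}
B = {4, 18, 22}
A ∩ B = {4, 22}

A ∩ B = {4, 22}


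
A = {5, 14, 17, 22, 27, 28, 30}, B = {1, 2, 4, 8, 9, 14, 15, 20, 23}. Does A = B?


Two sets are equal iff they have exactly the same elements.
A = {5, 14, 17, 22, 27, 28, 30}
B = {1, 2, 4, 8, 9, 14, 15, 20, 23}
Differences: {1, 2, 4, 5, 8, 9, 15, 17, 20, 22, 23, 27, 28, 30}
A ≠ B

No, A ≠ B


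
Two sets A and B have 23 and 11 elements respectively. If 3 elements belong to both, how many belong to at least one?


|A ∪ B| = |A| + |B| - |A ∩ B|
= 23 + 11 - 3
= 31

|A ∪ B| = 31


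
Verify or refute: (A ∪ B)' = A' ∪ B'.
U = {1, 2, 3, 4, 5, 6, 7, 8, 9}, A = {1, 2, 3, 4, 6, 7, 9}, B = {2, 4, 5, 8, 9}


LHS: A ∪ B = {1, 2, 3, 4, 5, 6, 7, 8, 9}
(A ∪ B)' = U \ (A ∪ B) = ∅
A' = {5, 8}, B' = {1, 3, 6, 7}
Claimed RHS: A' ∪ B' = {1, 3, 5, 6, 7, 8}
Identity is INVALID: LHS = ∅ but the RHS claimed here equals {1, 3, 5, 6, 7, 8}. The correct form is (A ∪ B)' = A' ∩ B'.

Identity is invalid: (A ∪ B)' = ∅ but A' ∪ B' = {1, 3, 5, 6, 7, 8}. The correct De Morgan law is (A ∪ B)' = A' ∩ B'.
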